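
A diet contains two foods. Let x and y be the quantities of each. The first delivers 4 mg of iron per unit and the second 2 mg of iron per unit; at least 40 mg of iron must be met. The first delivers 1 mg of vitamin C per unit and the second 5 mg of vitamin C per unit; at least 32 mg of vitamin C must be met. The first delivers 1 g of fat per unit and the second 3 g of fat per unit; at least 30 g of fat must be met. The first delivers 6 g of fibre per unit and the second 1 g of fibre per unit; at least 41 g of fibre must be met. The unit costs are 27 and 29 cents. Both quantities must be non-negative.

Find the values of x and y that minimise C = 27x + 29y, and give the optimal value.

Corner points and C = 27x + 29y:
  (0, 41) → C = 1189
  (32, 0) → C = 864
  (6, 8) → C = 394
  (21/4, 19/2) → C = 1669/4
  (27, 1) → C = 758
The feasible region is unbounded (it extends along (0, 1), (1, 0)), but C strictly increases along every unbounded feasible direction, so there is no improving ray and the minimum is attained at a vertex.

x = 6, y = 8, minimum C = 394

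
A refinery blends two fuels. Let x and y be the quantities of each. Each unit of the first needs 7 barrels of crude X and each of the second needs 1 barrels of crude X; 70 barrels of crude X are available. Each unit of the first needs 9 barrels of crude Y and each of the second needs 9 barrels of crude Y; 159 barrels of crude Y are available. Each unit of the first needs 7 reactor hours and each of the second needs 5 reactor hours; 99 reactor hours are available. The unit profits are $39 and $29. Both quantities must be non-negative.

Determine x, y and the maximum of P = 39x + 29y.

x = 16/3, y = 37/3, maximum P = 1697/3

Corner points and P = 39x + 29y:
  (0, 0) → P = 0
  (0, 53/3) → P = 1537/3
  (10, 0) → P = 390
  (251/28, 29/4) → P = 3919/7
  (16/3, 37/3) → P = 1697/3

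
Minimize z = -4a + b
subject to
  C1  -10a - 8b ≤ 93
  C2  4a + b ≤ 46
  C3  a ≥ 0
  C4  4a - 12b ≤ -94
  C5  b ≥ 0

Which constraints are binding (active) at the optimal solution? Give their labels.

C2 and C4

Corner points and z = -4a + b:
  (0, 46) → z = 46
  (229/26, 140/13) → z = -318/13
  (0, 47/6) → z = 47/6

The minimum is at (229/26, 140/13). Substituting into each constraint, equality holds for C2 and C4; the remaining constraints have slack.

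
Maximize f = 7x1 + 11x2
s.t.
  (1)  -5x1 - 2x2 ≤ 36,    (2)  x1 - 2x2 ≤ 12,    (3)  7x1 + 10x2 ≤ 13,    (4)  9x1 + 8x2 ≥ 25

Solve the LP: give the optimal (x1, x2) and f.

Corner points and f = 7x1 + 11x2:
  (73/12, -71/24) → f = 241/24
  (73/13, -83/26) → f = 109/26
  (73/17, -29/17) → f = 192/17

The binding constraints are 7x1 + 10x2 = 13 and 9x1 + 8x2 = 25.
Solving simultaneously gives x1 = 73/17, x2 = -29/17.

x1 = 73/17, x2 = -29/17, maximum f = 192/17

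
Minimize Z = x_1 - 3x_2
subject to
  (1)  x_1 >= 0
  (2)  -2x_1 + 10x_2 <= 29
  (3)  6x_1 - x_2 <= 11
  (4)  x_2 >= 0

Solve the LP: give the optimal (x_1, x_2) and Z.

The optimum lies where x_1 = 0 and -2x_1 + 10x_2 = 29.
Solving simultaneously gives x_1 = 0, x_2 = 29/10.

x_1 = 0, x_2 = 29/10, minimum Z = -87/10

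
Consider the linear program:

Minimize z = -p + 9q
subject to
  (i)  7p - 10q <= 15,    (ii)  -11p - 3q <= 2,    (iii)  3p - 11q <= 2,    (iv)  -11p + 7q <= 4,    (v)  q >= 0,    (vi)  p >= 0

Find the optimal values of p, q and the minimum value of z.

The feasible region is unbounded (it extends along (10, 7), (7, 11)), but z strictly increases along every unbounded feasible direction, so there is no improving ray and the minimum is attained at a vertex.

p = 2/3, q = 0, minimum z = -2/3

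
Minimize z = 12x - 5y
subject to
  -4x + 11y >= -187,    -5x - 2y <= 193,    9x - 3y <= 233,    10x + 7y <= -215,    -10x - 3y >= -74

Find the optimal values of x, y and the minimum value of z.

Vertices and z = 12x - 5y:
  (-583/21, -569/21) → z = -593/3
  (-176/23, -455/23) → z = 163/23
  (-307/5, 57) → z = -5109/5

At the optimal vertex, -5x - 2y = 193 and 10x + 7y = -215.
Solving simultaneously gives x = -307/5, y = 57.

x = -307/5, y = 57, minimum z = -5109/5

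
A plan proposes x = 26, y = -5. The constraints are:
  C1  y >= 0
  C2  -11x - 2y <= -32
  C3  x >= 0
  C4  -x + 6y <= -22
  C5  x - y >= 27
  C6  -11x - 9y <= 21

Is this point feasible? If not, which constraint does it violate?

Constraint C1: y = -5, which is not ≥ 0. All other constraints are satisfied.

not feasible — violates C1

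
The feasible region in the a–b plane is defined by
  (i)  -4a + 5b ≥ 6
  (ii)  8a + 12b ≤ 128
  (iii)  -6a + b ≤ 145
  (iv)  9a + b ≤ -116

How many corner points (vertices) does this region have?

Of the 6 pairwise boundary intersections, those satisfying every inequality are:
  (-719/26, -272/13)
  (-586/49, -410/49)
  (-403/20, 241/10)
  (-76/5, 104/5)

4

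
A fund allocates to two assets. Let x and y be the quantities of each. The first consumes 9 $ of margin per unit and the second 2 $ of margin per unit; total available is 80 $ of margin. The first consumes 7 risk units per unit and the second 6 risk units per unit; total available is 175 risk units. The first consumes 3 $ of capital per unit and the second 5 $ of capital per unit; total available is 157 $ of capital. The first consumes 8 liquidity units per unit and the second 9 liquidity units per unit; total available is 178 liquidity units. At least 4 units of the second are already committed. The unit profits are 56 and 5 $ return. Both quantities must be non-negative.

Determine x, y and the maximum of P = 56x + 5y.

x = 8, y = 4, maximum P = 468

Corner points and P = 56x + 5y:
  (0, 178/9) → P = 890/9
  (0, 4) → P = 20
  (28/5, 74/5) → P = 1938/5
  (8, 4) → P = 468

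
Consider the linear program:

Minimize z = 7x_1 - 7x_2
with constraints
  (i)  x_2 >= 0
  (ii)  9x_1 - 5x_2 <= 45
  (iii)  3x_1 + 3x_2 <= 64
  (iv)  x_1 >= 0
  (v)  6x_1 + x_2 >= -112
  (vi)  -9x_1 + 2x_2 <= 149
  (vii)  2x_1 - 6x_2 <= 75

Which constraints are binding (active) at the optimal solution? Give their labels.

Feasible corners and z = 7x_1 - 7x_2:
  (5, 0) → z = 35
  (0, 0) → z = 0
  (65/6, 21/2) → z = 7/3
  (0, 64/3) → z = -448/3

The minimum is at (0, 64/3). Substituting into each constraint, equality holds for (iii) and (iv); the remaining constraints have slack.

(iii) and (iv)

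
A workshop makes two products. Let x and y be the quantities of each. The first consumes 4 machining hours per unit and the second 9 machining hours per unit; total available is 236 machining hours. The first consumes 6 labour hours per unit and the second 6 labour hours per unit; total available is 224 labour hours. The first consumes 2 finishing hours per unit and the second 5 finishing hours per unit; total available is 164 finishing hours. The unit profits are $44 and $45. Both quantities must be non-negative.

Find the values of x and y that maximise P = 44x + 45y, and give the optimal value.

x = 20, y = 52/3, maximum P = 1660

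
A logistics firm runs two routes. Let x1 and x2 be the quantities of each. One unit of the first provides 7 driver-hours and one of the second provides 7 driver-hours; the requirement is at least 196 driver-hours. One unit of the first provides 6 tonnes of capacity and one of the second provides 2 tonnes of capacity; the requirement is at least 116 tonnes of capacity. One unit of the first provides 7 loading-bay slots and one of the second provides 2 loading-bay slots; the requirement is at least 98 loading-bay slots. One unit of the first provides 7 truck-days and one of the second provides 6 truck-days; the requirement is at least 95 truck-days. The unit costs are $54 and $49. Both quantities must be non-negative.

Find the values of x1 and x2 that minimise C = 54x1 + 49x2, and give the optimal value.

The feasible region is unbounded (it extends along (0, 1), (1, 0)), but C strictly increases along every unbounded feasible direction, so there is no improving ray and the minimum is attained at a vertex.

The optimum lies where 7x1 + 7x2 = 196 and 6x1 + 2x2 = 116.
Solving simultaneously gives x1 = 15, x2 = 13.

x1 = 15, x2 = 13, minimum C = 1447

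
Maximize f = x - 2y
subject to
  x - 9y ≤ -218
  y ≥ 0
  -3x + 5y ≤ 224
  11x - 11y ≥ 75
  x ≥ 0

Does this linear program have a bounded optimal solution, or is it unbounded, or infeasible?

From the feasible point (3073/88, 2473/88), moving in the direction (9, 1) keeps every constraint satisfied while f increases without bound.

unbounded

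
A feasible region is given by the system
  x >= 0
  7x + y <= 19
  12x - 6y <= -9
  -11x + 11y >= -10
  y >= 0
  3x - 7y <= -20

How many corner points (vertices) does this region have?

4

Intersecting each pair of boundary lines and keeping only the points that satisfy every inequality leaves:
  (0, 19)
  (0, 20/7)
  (35/18, 97/18)
  (19/22, 71/22)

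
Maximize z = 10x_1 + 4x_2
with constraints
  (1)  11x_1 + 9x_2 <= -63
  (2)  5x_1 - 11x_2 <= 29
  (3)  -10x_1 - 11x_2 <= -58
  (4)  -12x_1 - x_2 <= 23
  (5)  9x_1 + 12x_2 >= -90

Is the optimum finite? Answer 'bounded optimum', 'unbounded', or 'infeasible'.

The boundaries 11x_1 + 9x_2 = -63 and -10x_1 - 11x_2 = -58 meet at (-1215/31, 1268/31), but that point violates -12x_1 - x_2 ≤ 23. Every candidate vertex is excluded by some other constraint, so the feasible region is empty.

infeasible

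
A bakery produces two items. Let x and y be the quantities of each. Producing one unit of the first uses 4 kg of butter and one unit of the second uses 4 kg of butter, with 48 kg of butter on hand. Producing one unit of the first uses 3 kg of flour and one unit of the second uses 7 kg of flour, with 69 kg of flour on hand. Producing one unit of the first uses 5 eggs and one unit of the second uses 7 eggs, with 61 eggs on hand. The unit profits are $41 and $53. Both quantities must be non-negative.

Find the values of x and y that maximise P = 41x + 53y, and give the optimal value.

Extreme points and P = 41x + 53y:
  (0, 0) → P = 0
  (0, 61/7) → P = 3233/7
  (12, 0) → P = 492
  (23/2, 1/2) → P = 498

The optimum lies where 4x + 4y = 48 and 5x + 7y = 61.
Solving simultaneously gives x = 23/2, y = 1/2.

x = 23/2, y = 1/2, maximum P = 498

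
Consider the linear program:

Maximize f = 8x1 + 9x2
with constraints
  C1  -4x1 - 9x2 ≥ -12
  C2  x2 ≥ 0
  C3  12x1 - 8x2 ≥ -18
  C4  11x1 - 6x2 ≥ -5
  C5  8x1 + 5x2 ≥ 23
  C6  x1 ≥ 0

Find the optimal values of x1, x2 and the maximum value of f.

x1 = 3, x2 = 0, maximum f = 24

Corner points and f = 8x1 + 9x2:
  (3, 0) → f = 24
  (147/52, 1/13) → f = 303/13
  (23/8, 0) → f = 23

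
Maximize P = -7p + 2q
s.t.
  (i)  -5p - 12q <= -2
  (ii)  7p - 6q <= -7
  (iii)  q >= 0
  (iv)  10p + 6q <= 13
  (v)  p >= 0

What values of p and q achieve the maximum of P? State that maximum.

The optimum lies where 10p + 6q = 13 and p = 0.
Solving simultaneously gives p = 0, q = 13/6.

p = 0, q = 13/6, maximum P = 13/3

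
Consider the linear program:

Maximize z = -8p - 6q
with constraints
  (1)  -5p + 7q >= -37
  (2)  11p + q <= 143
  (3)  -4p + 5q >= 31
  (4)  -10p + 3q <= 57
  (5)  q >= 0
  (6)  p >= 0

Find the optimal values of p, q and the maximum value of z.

p = 0, q = 31/5, maximum z = -186/5

Vertices and z = -8p - 6q:
  (684/59, 913/59) → z = -10950/59
  (372/43, 2057/43) → z = -15318/43
  (0, 31/5) → z = -186/5
  (0, 19) → z = -114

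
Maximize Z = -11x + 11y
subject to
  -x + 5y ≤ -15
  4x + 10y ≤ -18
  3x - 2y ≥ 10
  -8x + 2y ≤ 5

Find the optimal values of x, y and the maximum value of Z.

Feasible corners and Z = -11x + 11y:
  (2, -13/5) → Z = -253/5
  (20/13, -35/13) → Z = -605/13
  (-3, -19/2) → Z = -143/2
The feasible region is unbounded (it extends along (-1, -4), (5, -2)), but Z strictly decreases along every unbounded feasible direction, so there is no improving ray and the maximum is attained at a vertex.

At the optimal vertex, -x + 5y = -15 and 3x - 2y = 10.
Solving simultaneously gives x = 20/13, y = -35/13.

x = 20/13, y = -35/13, maximum Z = -605/13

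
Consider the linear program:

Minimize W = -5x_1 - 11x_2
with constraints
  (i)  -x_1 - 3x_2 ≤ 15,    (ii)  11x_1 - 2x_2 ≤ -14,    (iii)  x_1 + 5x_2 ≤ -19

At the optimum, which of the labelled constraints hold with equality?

(ii) and (iii)

Vertices and W = -5x_1 - 11x_2:
  (-72/35, -151/35) → W = 2021/35
  (-9, -2) → W = 67
  (-36/19, -65/19) → W = 895/19

The minimum is at (-36/19, -65/19). Substituting into each constraint, equality holds for (ii) and (iii); the remaining constraints have slack.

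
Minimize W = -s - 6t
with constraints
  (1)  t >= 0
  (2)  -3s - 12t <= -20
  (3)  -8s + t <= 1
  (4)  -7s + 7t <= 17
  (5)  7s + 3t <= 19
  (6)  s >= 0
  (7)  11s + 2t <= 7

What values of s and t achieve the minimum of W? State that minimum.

s = 5/27, t = 67/27, minimum W = -407/27

Corner points and W = -s - 6t:
  (8/99, 163/99) → W = -986/99
  (22/63, 199/126) → W = -619/63
  (5/27, 67/27) → W = -407/27

The binding constraints are -8s + t = 1 and 11s + 2t = 7.
Solving simultaneously gives s = 5/27, t = 67/27.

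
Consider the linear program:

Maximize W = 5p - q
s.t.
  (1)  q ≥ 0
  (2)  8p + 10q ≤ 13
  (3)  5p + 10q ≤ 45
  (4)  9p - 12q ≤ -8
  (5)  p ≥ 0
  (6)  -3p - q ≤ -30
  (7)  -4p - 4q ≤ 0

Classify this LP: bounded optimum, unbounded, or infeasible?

The boundaries 8p + 10q = 13 and 9p - 12q = -8 meet at (38/93, 181/186), but that point violates -3p - q ≤ -30. Every candidate vertex is excluded by some other constraint, so the feasible region is empty.

infeasible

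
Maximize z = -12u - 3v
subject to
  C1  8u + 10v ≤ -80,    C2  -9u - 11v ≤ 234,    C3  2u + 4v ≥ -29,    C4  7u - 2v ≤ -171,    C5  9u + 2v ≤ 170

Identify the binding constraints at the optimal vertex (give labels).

Feasible corners and z = -12u - 3v:
  (-730, 576) → z = 7032
  (-935/43, 404/43) → z = 10008/43
  (-617/14, 207/14) → z = 969/2
  (-371/16, 139/32) → z = 8487/32

The maximum is at (-730, 576). Substituting into each constraint, equality holds for C1 and C2; the remaining constraints have slack.

C1 and C2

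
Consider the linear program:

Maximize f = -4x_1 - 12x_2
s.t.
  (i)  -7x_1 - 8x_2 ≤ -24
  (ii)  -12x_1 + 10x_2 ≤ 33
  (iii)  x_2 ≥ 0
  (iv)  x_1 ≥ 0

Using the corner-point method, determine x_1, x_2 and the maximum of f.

x_1 = 24/7, x_2 = 0, maximum f = -96/7

Extreme points and f = -4x_1 - 12x_2:
  (24/7, 0) → f = -96/7
  (0, 3) → f = -36
  (0, 33/10) → f = -198/5
The feasible region is unbounded (it extends along (1, 0), (5, 6)), but f strictly decreases along every unbounded feasible direction, so there is no improving ray and the maximum is attained at a vertex.

The optimum lies where -7x_1 - 8x_2 = -24 and x_2 = 0.
Solving simultaneously gives x_1 = 24/7, x_2 = 0.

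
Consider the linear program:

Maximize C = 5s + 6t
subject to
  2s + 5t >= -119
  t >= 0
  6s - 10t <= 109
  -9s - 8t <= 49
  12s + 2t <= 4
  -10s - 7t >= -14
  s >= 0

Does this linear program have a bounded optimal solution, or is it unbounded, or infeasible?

Feasible corners and C = 5s + 6t:
  (1/3, 0) → C = 5/3
  (0, 0) → C = 0
  (0, 2) → C = 12
The feasible region has finitely many vertices and no improving ray; the maximum is 12 at (0, 2).

bounded optimum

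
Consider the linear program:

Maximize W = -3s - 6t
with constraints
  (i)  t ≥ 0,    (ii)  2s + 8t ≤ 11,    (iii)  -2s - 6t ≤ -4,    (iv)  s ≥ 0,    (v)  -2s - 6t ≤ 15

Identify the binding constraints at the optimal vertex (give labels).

(iii) and (iv)

Extreme points and W = -3s - 6t:
  (11/2, 0) → W = -33/2
  (2, 0) → W = -6
  (0, 11/8) → W = -33/4
  (0, 2/3) → W = -4

The maximum is at (0, 2/3). Substituting into each constraint, equality holds for (iii) and (iv); the remaining constraints have slack.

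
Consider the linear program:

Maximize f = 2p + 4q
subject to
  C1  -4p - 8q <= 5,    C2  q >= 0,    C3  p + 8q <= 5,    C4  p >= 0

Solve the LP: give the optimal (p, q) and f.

p = 5, q = 0, maximum f = 10

Corner points and f = 2p + 4q:
  (5, 0) → f = 10
  (0, 0) → f = 0
  (0, 5/8) → f = 5/2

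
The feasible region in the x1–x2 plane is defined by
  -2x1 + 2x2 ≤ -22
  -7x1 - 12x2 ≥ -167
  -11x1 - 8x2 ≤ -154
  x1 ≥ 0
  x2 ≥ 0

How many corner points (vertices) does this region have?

Pairwise boundary intersections that survive every other constraint:
  (299/19, 90/19)
  (242/19, 33/19)
  (167/7, 0)
  (14, 0)

4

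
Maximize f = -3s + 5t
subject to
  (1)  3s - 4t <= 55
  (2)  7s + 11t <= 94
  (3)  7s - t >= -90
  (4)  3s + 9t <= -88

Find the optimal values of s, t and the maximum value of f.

Vertices and f = -3s + 5t:
  (-83/5, -131/5) → f = -406/5
  (11/3, -11) → f = -66
  (-449/33, -173/33) → f = 482/33

The optimum lies where 7s - t = -90 and 3s + 9t = -88.
Solving simultaneously gives s = -449/33, t = -173/33.

s = -449/33, t = -173/33, maximum f = 482/33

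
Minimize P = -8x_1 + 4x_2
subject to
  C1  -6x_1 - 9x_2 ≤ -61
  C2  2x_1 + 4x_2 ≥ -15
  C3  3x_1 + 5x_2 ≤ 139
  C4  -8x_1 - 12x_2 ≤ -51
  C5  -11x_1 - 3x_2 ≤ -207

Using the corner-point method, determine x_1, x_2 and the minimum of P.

Extreme points and P = -8x_1 + 4x_2:
  (379/6, -106/3) → P = -1940/3
  (560/27, -571/81) → P = -15724/81
  (631/2, -323/2) → P = -3170
  (309/23, 454/23) → P = -656/23

x_1 = 631/2, x_2 = -323/2, minimum P = -3170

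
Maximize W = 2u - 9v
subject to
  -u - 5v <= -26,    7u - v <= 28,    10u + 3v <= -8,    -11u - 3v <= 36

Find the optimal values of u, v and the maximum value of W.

Corner points and W = 2u - 9v:
  (-118/47, 268/47) → W = -2648/47
  (-129/26, 161/26) → W = -1707/26
  (-28, 272/3) → W = -872

At the optimal vertex, -u - 5v = -26 and 10u + 3v = -8.
Solving simultaneously gives u = -118/47, v = 268/47.

u = -118/47, v = 268/47, maximum W = -2648/47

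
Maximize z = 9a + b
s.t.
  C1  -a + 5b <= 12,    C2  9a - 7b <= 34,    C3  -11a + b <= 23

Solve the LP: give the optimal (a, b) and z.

a = 127/19, b = 71/19, maximum z = 1214/19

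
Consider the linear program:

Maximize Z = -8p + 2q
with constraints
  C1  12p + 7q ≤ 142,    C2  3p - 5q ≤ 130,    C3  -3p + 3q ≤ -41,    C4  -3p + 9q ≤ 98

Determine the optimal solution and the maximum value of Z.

p = -185/6, q = -89/2, maximum Z = 473/3

Corner points and Z = -8p + 2q:
  (20, -14) → Z = -188
  (713/57, -22/19) → Z = -5836/57
  (-185/6, -89/2) → Z = 473/3

The binding constraints are 3p - 5q = 130 and -3p + 3q = -41.
Solving simultaneously gives p = -185/6, q = -89/2.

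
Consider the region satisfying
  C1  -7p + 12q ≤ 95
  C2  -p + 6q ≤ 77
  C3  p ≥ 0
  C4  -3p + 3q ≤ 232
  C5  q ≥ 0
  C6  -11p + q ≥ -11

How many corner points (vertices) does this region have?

Pairwise boundary intersections that survive every other constraint:
  (0, 95/12)
  (227/125, 1122/125)
  (0, 0)
  (1, 0)

4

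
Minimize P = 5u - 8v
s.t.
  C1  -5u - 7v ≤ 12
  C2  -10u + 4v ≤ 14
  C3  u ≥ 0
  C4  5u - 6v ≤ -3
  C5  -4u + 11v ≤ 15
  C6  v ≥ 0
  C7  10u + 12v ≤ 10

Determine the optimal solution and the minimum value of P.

u = 0, v = 5/6, minimum P = -20/3

Feasible corners and P = 5u - 8v:
  (0, 1/2) → P = -4
  (0, 5/6) → P = -20/3
  (1/5, 2/3) → P = -13/3

At the optimal vertex, u = 0 and 10u + 12v = 10.
Solving simultaneously gives u = 0, v = 5/6.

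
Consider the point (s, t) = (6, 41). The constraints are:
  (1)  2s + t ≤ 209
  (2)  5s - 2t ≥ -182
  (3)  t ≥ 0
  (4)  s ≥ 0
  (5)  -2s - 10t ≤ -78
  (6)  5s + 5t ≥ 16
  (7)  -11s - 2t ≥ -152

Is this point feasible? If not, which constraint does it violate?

feasible

(1): 53 ≤ 209 ✓
(2): -52 ≥ -182 ✓
(3): 41 ≥ 0 ✓
(4): 6 ≥ 0 ✓
(5): -422 ≤ -78 ✓
(6): 235 ≥ 16 ✓
(7): -148 ≥ -152 ✓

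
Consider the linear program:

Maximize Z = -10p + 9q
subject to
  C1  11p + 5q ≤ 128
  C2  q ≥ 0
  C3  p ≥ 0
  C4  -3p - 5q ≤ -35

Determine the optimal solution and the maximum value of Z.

p = 0, q = 128/5, maximum Z = 1152/5

At the optimal vertex, 11p + 5q = 128 and p = 0.
Solving simultaneously gives p = 0, q = 128/5.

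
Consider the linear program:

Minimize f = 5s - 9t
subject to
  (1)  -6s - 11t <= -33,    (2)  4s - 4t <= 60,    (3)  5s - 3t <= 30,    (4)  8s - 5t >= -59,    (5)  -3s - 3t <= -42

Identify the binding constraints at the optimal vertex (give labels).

Feasible corners and f = 5s - 9t:
  (327, 535) → f = -3180
  (9, 5) → f = 0
  (11/13, 171/13) → f = -1484/13

The minimum is at (327, 535). Substituting into each constraint, equality holds for (3) and (4); the remaining constraints have slack.

(3) and (4)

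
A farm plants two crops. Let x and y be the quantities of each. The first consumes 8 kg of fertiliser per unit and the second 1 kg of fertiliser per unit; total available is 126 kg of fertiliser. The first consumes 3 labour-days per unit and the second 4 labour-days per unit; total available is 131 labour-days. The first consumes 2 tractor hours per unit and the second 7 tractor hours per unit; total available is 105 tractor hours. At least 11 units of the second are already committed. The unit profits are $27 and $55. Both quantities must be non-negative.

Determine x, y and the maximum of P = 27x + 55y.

x = 14, y = 11, maximum P = 983

Extreme points and P = 27x + 55y:
  (0, 15) → P = 825
  (0, 11) → P = 605
  (14, 11) → P = 983

The optimum lies where 2x + 7y = 105 and y = 11.
Solving simultaneously gives x = 14, y = 11.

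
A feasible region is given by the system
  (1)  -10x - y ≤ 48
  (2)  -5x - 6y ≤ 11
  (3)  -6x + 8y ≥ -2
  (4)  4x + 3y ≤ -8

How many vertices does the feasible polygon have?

3

Of the 6 pairwise boundary intersections, those satisfying every inequality are:
  (-277/55, 26/11)
  (-68/13, 56/13)
  (-5/3, -4/9)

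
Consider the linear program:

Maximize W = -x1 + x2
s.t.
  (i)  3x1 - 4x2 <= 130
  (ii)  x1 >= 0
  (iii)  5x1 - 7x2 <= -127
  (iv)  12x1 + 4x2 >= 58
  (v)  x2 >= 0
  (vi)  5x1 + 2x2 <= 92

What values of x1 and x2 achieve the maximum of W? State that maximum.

Corner points and W = -x1 + x2:
  (0, 127/7) → W = 127/7
  (0, 46) → W = 46
  (26/3, 73/3) → W = 47/3

x1 = 0, x2 = 46, maximum W = 46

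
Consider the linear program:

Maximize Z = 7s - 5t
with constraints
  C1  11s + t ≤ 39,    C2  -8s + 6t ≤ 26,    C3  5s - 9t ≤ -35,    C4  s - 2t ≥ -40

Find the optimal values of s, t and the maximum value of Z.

s = 79/26, t = 145/26, maximum Z = -86/13

Feasible corners and Z = 7s - 5t:
  (104/37, 299/37) → Z = -767/37
  (79/26, 145/26) → Z = -86/13
  (-4/7, 25/7) → Z = -153/7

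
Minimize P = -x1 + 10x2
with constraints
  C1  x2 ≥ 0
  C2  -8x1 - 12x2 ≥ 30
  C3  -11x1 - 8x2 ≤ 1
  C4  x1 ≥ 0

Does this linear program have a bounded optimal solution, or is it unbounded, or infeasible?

The boundaries x2 = 0 and x1 = 0 meet at (0, 0), but that point violates -8x1 - 12x2 ≥ 30. Every candidate vertex is excluded by some other constraint, so the feasible region is empty.

infeasible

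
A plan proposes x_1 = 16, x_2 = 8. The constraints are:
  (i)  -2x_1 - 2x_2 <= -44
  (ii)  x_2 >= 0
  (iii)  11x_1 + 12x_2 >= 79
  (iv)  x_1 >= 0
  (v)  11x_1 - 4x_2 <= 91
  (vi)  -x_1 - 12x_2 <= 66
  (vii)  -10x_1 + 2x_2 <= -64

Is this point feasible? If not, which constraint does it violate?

not feasible — violates (v)

Constraint (v): 11x_1 - 4x_2 = 144, which is not ≤ 91. All other constraints are satisfied.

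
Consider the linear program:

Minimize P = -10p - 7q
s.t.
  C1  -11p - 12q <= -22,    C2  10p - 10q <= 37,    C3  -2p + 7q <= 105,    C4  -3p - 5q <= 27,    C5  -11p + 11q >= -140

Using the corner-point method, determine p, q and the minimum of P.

p = 1309/50, q = 562/25, minimum P = -10479/25

Feasible corners and P = -10p - 7q:
  (332/115, -187/230) → P = -5331/230
  (-1106/101, 1199/101) → P = 2667/101
  (1309/50, 562/25) → P = -10479/25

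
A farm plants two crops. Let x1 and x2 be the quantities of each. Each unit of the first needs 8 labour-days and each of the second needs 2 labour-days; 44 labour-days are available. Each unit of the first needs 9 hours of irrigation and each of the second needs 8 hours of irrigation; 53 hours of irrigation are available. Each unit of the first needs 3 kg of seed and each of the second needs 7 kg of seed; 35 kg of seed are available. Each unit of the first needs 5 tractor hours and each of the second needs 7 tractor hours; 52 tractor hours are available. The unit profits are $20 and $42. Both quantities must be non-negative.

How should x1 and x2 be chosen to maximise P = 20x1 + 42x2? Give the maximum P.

x1 = 7/3, x2 = 4, maximum P = 644/3

Extreme points and P = 20x1 + 42x2:
  (0, 0) → P = 0
  (0, 5) → P = 210
  (11/2, 0) → P = 110
  (123/23, 14/23) → P = 3048/23
  (7/3, 4) → P = 644/3

At the optimal vertex, 9x1 + 8x2 = 53 and 3x1 + 7x2 = 35.
Solving simultaneously gives x1 = 7/3, x2 = 4.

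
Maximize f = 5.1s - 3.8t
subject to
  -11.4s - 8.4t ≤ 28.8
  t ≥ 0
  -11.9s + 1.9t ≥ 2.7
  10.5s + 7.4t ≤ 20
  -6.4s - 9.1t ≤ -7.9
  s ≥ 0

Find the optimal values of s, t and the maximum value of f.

s = 0, t = 27/19, maximum f = -27/5

Corner points and f = 5.1s - 3.8t:
  (1802/10801, 3805/1543) → f = -460114/54005
  (0, 27/19) → f = -27/5
  (0, 100/37) → f = -380/37

The binding constraints are -11.9s + 1.9t = 2.7 and s = 0.
Solving simultaneously gives s = 0, t = 27/19.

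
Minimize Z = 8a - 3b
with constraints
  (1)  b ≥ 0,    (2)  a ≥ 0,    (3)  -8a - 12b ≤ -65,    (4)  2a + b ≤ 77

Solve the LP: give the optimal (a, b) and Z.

a = 0, b = 77, minimum Z = -231

At the optimal vertex, a = 0 and 2a + b = 77.
Solving simultaneously gives a = 0, b = 77.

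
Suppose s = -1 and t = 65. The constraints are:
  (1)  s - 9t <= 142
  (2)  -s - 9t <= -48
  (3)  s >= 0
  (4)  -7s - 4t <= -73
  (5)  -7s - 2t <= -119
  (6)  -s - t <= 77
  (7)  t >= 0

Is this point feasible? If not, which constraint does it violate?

Constraint (3): s = -1, which is not ≥ 0. All other constraints are satisfied.

not feasible — violates (3)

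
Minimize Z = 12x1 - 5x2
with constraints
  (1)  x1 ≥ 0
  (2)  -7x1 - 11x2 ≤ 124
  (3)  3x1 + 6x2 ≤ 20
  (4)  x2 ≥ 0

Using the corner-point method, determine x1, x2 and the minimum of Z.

Corner points and Z = 12x1 - 5x2:
  (0, 10/3) → Z = -50/3
  (0, 0) → Z = 0
  (20/3, 0) → Z = 80

At the optimal vertex, x1 = 0 and 3x1 + 6x2 = 20.
Solving simultaneously gives x1 = 0, x2 = 10/3.

x1 = 0, x2 = 10/3, minimum Z = -50/3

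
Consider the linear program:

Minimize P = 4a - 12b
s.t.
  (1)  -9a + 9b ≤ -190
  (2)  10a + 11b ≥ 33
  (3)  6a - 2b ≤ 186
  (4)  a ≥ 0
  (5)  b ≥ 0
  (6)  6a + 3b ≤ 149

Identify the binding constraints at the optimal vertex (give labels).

(1) and (6)

Feasible corners and P = 4a - 12b:
  (190/9, 0) → P = 760/9
  (637/27, 67/27) → P = 1744/27
  (149/6, 0) → P = 298/3

The minimum is at (637/27, 67/27). Substituting into each constraint, equality holds for (1) and (6); the remaining constraints have slack.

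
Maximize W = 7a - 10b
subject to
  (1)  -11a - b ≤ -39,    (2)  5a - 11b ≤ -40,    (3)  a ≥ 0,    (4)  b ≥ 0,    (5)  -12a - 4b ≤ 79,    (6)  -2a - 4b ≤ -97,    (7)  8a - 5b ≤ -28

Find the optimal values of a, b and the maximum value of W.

Corner points and W = 7a - 10b:
  (0, 39) → W = -390
  (59/42, 989/42) → W = -3159/14
  (373/42, 416/21) → W = -1903/14
The feasible region is unbounded (it extends along (0, 1), (5, 8)), but W strictly decreases along every unbounded feasible direction, so there is no improving ray and the maximum is attained at a vertex.

a = 373/42, b = 416/21, maximum W = -1903/14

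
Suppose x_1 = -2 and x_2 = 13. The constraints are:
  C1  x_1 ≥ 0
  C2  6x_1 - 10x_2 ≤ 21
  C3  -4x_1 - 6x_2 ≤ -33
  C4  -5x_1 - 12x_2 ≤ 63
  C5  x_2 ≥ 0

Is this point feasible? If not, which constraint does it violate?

not feasible — violates C1

Constraint C1: x_1 = -2, which is not ≥ 0. All other constraints are satisfied.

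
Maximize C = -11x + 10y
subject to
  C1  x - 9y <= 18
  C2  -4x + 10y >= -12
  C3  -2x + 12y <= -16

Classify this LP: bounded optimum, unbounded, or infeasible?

Feasible corners and C = -11x + 10y:
  (-36/13, -30/13) → C = 96/13
  (-12, -10/3) → C = 296/3
  (-4/7, -10/7) → C = -8
The feasible region has finitely many vertices and no improving ray; the maximum is 296/3 at (-12, -10/3).

bounded optimum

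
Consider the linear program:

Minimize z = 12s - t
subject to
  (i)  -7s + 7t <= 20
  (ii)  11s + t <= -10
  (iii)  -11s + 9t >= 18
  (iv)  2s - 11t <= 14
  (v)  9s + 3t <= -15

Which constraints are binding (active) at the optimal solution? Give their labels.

(i) and (iv)

Extreme points and z = 12s - t:
  (-106/21, -46/21) → z = -1226/21
  (-55/28, 25/28) → z = -685/28
  (-324/103, -190/103) → z = -3698/103
  (-63/38, -1/38) → z = -755/38

The minimum is at (-106/21, -46/21). Substituting into each constraint, equality holds for (i) and (iv); the remaining constraints have slack.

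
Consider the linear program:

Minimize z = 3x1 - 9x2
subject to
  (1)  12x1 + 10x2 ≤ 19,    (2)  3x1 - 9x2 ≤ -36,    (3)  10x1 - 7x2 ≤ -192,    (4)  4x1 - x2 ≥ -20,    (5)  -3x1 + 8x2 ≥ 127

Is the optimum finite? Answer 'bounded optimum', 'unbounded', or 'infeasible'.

The boundaries 12x1 + 10x2 = 19 and 10x1 - 7x2 = -192 meet at (-1787/184, 1247/92), but that point violates 4x1 - x2 ≥ -20. Every candidate vertex is excluded by some other constraint, so the feasible region is empty.

infeasible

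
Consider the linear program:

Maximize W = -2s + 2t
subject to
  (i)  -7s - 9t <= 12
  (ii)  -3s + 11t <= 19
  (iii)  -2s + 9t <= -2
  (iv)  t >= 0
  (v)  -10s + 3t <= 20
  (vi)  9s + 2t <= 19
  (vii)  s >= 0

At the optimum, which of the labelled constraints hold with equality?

(iii) and (iv)

Extreme points and W = -2s + 2t:
  (1, 0) → W = -2
  (35/17, 4/17) → W = -62/17
  (19/9, 0) → W = -38/9

The maximum is at (1, 0). Substituting into each constraint, equality holds for (iii) and (iv); the remaining constraints have slack.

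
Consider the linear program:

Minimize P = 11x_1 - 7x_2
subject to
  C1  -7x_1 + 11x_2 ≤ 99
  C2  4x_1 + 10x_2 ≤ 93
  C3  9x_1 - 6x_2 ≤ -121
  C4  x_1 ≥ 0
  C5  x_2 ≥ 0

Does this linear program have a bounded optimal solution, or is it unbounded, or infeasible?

The boundaries -7x_1 + 11x_2 = 99 and 4x_1 + 10x_2 = 93 meet at (11/38, 349/38), but that point violates 9x_1 - 6x_2 ≤ -121. Every candidate vertex is excluded by some other constraint, so the feasible region is empty.

infeasible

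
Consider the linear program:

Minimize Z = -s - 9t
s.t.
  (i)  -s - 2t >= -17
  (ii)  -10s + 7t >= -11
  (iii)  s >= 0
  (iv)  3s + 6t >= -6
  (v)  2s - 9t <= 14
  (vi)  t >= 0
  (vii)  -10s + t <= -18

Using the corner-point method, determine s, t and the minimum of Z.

The optimum lies where -s - 2t = -17 and -10s + t = -18.
Solving simultaneously gives s = 53/21, t = 152/21.

s = 53/21, t = 152/21, minimum Z = -203/3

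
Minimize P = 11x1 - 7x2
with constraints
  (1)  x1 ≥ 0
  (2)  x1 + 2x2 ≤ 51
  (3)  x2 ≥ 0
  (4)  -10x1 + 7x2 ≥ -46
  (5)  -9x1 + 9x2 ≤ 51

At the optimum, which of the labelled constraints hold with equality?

Corner points and P = 11x1 - 7x2:
  (0, 0) → P = 0
  (0, 17/3) → P = -119/3
  (449/27, 464/27) → P = 1691/27
  (119/9, 170/9) → P = 119/9
  (23/5, 0) → P = 253/5

The minimum is at (0, 17/3). Substituting into each constraint, equality holds for (1) and (5); the remaining constraints have slack.

(1) and (5)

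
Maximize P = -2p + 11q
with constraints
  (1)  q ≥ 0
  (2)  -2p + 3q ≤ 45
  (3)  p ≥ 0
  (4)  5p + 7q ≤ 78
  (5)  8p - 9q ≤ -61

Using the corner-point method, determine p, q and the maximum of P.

Feasible corners and P = -2p + 11q:
  (0, 78/7) → P = 858/7
  (0, 61/9) → P = 671/9
  (275/101, 929/101) → P = 9669/101

The optimum lies where p = 0 and 5p + 7q = 78.
Solving simultaneously gives p = 0, q = 78/7.

p = 0, q = 78/7, maximum P = 858/7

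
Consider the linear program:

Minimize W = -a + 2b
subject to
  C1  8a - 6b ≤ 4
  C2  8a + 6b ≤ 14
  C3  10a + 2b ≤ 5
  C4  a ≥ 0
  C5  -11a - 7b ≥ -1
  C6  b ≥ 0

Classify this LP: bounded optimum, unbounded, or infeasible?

bounded optimum

Corner points and W = -a + 2b:
  (0, 1/7) → W = 2/7
  (0, 0) → W = 0
  (1/11, 0) → W = -1/11
The feasible region has finitely many vertices and no improving ray; the minimum is -1/11 at (1/11, 0).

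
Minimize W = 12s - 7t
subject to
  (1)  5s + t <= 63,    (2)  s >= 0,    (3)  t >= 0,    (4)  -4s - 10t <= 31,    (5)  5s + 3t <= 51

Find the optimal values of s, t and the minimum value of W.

s = 0, t = 17, minimum W = -119

Corner points and W = 12s - 7t:
  (0, 0) → W = 0
  (0, 17) → W = -119
  (51/5, 0) → W = 612/5

At the optimal vertex, s = 0 and 5s + 3t = 51.
Solving simultaneously gives s = 0, t = 17.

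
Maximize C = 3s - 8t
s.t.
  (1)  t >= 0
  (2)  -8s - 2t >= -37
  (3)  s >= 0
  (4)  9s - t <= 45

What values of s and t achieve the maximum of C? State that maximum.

s = 37/8, t = 0, maximum C = 111/8

Vertices and C = 3s - 8t:
  (37/8, 0) → C = 111/8
  (0, 0) → C = 0
  (0, 37/2) → C = -148

The optimum lies where t = 0 and -8s - 2t = -37.
Solving simultaneously gives s = 37/8, t = 0.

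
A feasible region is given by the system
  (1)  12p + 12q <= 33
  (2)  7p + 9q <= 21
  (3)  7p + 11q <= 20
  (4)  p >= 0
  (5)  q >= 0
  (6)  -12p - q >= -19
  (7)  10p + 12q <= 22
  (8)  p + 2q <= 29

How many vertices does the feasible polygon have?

Of the 28 pairwise boundary intersections, those satisfying every inequality are:
  (0, 20/11)
  (1/13, 23/13)
  (0, 0)
  (19/12, 0)
  (103/67, 37/67)

5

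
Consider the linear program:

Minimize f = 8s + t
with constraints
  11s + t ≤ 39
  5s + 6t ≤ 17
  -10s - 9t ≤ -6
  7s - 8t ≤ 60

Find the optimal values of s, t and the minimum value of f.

Feasible corners and f = 8s + t:
  (217/61, -8/61) → f = 1728/61
  (345/89, -324/89) → f = 2436/89
  (-39/5, 28/3) → f = -796/15

The binding constraints are 5s + 6t = 17 and -10s - 9t = -6.
Solving simultaneously gives s = -39/5, t = 28/3.

s = -39/5, t = 28/3, minimum f = -796/15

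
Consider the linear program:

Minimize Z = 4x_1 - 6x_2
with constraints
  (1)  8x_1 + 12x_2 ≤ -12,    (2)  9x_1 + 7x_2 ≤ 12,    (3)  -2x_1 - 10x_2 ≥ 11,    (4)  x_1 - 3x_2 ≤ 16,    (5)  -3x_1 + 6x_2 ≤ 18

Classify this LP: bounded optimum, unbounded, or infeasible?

Extreme points and Z = 4x_1 - 6x_2:
  (3/14, -8/7) → Z = 54/7
  (13/3, -35/9) → Z = 122/3
  (-41/7, 1/14) → Z = -167/7
  (-50, -22) → Z = -68
The feasible region has finitely many vertices and no improving ray; the minimum is -68 at (-50, -22).

bounded optimum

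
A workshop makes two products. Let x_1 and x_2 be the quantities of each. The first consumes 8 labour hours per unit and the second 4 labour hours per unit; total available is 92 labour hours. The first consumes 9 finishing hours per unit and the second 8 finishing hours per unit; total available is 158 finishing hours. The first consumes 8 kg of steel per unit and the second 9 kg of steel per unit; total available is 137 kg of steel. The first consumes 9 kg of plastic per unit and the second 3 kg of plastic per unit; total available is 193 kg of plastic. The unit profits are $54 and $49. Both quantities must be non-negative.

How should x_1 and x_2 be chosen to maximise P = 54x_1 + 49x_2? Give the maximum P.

x_1 = 7, x_2 = 9, maximum P = 819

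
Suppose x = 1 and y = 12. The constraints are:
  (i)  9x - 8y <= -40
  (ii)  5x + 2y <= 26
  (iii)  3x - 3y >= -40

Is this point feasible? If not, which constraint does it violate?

Constraint (ii): 5x + 2y = 29, which is not ≤ 26. All other constraints are satisfied.

not feasible — violates (ii)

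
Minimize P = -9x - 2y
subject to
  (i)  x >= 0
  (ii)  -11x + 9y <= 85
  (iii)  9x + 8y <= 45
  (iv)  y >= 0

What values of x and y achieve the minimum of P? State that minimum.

Corner points and P = -9x - 2y:
  (0, 45/8) → P = -45/4
  (0, 0) → P = 0
  (5, 0) → P = -45

The optimum lies where 9x + 8y = 45 and y = 0.
Solving simultaneously gives x = 5, y = 0.

x = 5, y = 0, minimum P = -45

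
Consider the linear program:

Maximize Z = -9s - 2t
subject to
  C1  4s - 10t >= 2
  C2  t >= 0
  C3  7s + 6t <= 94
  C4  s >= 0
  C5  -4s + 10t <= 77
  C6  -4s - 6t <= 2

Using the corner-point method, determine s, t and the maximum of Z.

s = 1/2, t = 0, maximum Z = -9/2

Corner points and Z = -9s - 2t:
  (1/2, 0) → Z = -9/2
  (476/47, 181/47) → Z = -4646/47
  (94/7, 0) → Z = -846/7

The binding constraints are 4s - 10t = 2 and t = 0.
Solving simultaneously gives s = 1/2, t = 0.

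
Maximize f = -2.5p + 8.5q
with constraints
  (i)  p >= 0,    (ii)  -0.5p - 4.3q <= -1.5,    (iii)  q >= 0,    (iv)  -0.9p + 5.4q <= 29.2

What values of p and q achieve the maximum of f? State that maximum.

p = 0, q = 146/27, maximum f = 1241/27

The feasible region is unbounded (it extends along (6, 1), (1, 0)), but f strictly decreases along every unbounded feasible direction, so there is no improving ray and the maximum is attained at a vertex.

The optimum lies where p = 0 and -0.9p + 5.4q = 29.2.
Solving simultaneously gives p = 0, q = 146/27.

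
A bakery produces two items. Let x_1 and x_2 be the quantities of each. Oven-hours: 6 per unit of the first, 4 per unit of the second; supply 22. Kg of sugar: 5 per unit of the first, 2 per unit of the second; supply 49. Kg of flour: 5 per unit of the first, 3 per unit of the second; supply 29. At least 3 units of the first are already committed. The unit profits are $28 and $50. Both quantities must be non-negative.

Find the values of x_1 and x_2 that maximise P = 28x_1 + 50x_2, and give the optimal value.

Feasible corners and P = 28x_1 + 50x_2:
  (11/3, 0) → P = 308/3
  (3, 0) → P = 84
  (3, 1) → P = 134

At the optimal vertex, 6x_1 + 4x_2 = 22 and x_1 = 3.
Solving simultaneously gives x_1 = 3, x_2 = 1.

x_1 = 3, x_2 = 1, maximum P = 134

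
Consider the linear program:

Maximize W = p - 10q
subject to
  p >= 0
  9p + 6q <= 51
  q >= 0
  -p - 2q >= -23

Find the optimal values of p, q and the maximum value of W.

Corner points and W = p - 10q:
  (0, 17/2) → W = -85
  (0, 0) → W = 0
  (17/3, 0) → W = 17/3

The optimum lies where 9p + 6q = 51 and q = 0.
Solving simultaneously gives p = 17/3, q = 0.

p = 17/3, q = 0, maximum W = 17/3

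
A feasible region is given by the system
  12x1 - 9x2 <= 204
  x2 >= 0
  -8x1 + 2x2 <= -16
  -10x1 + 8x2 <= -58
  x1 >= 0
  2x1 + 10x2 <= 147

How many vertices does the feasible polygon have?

4

The feasible vertices (each the meet of two boundaries and inside every other half-plane) are:
  (17, 0)
  (1121/46, 226/23)
  (29/5, 0)
  (439/29, 677/58)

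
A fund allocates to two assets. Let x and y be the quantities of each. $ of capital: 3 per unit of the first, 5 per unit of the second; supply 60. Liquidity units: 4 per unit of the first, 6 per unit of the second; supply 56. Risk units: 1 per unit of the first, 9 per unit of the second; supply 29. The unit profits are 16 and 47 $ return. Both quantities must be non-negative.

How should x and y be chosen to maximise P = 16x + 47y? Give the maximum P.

Vertices and P = 16x + 47y:
  (0, 0) → P = 0
  (0, 29/9) → P = 1363/9
  (14, 0) → P = 224
  (11, 2) → P = 270

The optimum lies where 4x + 6y = 56 and x + 9y = 29.
Solving simultaneously gives x = 11, y = 2.

x = 11, y = 2, maximum P = 270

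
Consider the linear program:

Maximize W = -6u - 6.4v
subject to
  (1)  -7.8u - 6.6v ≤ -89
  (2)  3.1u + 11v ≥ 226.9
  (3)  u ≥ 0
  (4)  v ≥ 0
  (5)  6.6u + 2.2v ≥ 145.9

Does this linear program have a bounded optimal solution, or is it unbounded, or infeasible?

bounded optimum

Corner points and W = -6u - 6.4v:
  (2269/31, 0) → W = -13614/31
  (5026/299, 104525/6578) → W = -666196/3289
  (0, 1459/22) → W = -23344/55
The feasible region has finitely many vertices and no improving ray; the maximum is -666196/3289 at (5026/299, 104525/6578).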